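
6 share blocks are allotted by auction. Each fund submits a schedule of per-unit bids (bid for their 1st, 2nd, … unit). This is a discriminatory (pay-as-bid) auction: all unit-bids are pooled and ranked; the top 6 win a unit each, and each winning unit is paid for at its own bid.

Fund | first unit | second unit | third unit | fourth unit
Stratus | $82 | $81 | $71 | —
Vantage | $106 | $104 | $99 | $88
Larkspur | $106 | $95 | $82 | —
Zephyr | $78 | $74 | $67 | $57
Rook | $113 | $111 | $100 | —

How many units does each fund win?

Larkspur 1, Rook 3, Vantage 2

Pooled unit-bids ranked (top 6): 113 (Rook-1), 111 (Rook-2), 106 (Vantage-1), 106 (Larkspur-1), 104 (Vantage-2), 100 (Rook-3)
Next rejected bid: $99 (not a price — pay-as-bid).
Allocation: Larkspur 1, Rook 3, Vantage 2.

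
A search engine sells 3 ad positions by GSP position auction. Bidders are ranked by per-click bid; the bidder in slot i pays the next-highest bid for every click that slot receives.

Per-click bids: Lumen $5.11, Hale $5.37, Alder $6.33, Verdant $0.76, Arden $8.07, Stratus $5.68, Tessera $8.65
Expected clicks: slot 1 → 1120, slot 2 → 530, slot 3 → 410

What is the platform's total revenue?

Total revenue: $14722.10

Per-click bids in order: $8.65 (Tessera) > $8.07 (Arden) > $6.33 (Alder) > $5.68 (Stratus) > …
Slot 1: Tessera pays $8.07 × 1120 = $9038.40
Slot 2: Arden pays $6.33 × 530 = $3354.90
Slot 3: Alder pays $5.68 × 410 = $2328.80
Total = $14722.10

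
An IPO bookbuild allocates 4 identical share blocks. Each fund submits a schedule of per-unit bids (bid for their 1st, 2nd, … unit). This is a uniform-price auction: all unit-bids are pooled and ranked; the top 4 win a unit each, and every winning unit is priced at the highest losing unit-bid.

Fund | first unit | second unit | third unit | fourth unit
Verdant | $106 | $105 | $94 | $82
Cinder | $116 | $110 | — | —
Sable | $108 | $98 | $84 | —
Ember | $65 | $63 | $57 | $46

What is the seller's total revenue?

Total revenue: $420

Pooled unit-bids ranked (top 4): 116 (Cinder-1), 110 (Cinder-2), 108 (Sable-1), 106 (Verdant-1)
First bid not allocated: $105.
Allocation: Cinder 2, Sable 1, Verdant 1. Every unit priced at $105.
Revenue = 4 × 105 = $420.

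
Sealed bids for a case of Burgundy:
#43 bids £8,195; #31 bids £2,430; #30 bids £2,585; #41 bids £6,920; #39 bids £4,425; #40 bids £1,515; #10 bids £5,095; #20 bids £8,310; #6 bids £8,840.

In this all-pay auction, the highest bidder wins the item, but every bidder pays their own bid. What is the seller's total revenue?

Bids in order: 8,840 (#6) > 8,310 (#20) > 8,195 (#43) > 6,920 (#41) > 5,095 (#10) > 4,425 (#39) > …
#6 wins with the top bid; all bids are sunk regardless.
Every bidder forfeits their bid regardless of winning.
Revenue = 8,195 + 2,430 + 2,585 + 6,920 + 4,425 + 1,515 + 5,095 + 8,310 + 8,840 = £48,315.

Total revenue: £48,315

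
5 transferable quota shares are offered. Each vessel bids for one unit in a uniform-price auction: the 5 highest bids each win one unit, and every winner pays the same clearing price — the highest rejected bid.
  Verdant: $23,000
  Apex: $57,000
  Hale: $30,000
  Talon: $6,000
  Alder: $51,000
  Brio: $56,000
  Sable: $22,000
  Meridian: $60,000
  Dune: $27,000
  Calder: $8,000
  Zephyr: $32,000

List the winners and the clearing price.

Meridian, Apex, Brio, Alder, Zephyr; each pays $30,000

Ordering the bids: 60,000 (Meridian), 57,000 (Apex), 56,000 (Brio), 51,000 (Alder), 32,000 (Zephyr), 30,000 (Hale), 27,000 (Dune), …
Top 5: Meridian, Apex, Brio, Alder, Zephyr.
First losing bid is Hale's $30,000, which sets the uniform price.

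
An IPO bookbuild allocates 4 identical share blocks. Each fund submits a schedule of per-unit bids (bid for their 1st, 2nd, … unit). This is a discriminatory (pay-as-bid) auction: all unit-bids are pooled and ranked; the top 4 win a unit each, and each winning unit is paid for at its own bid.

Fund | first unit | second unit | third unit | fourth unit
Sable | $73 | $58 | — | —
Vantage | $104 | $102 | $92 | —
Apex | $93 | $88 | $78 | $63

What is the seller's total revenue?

Merging the schedules and taking the best 4: 104 (Vantage-1), 102 (Vantage-2), 93 (Apex-1), 92 (Vantage-3)
Next rejected bid: $88 (not a price — pay-as-bid).
Each winning unit pays its own bid.
Revenue = 104 + 102 + 93 + 92 = $391.

Total revenue: $391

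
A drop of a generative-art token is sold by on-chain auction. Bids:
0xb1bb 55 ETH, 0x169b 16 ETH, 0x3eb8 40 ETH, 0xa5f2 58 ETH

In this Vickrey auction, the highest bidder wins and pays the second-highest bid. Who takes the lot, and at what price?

Bids in order: 58 (0xa5f2) > 55 (0xb1bb) > 40 (0x3eb8) > 16 (0x169b)
Second-price: 0xa5f2 pays 0xb1bb's bid of 55 ETH.

0xa5f2 pays 55 ETH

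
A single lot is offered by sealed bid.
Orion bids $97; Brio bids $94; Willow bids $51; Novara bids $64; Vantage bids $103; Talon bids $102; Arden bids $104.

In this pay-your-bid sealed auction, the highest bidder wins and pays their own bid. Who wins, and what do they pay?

Bids in order: 104 (Arden) > 103 (Vantage) > 102 (Talon) > 97 (Orion) > 94 (Brio) > 64 (Novara) > …
Arden is highest → pays own bid, $104.

Arden pays $104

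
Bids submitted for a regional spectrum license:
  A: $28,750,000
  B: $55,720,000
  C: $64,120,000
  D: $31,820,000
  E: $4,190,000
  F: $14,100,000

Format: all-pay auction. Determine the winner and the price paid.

C pays $64,120,000

Bids in order: 64,120,000 (C) > 55,720,000 (B) > 31,820,000 (D) > 28,750,000 (A) > 14,100,000 (F) > 4,190,000 (E)
C is highest and takes the item; every bidder forfeits their bid.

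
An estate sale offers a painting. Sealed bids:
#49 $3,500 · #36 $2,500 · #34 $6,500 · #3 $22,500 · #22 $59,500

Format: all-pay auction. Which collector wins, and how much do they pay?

#22 pays $59,500

Rule: the highest bidder wins the item, but every bidder pays their own bid.
Bids in order: 59,500 (#22) > 22,500 (#3) > 6,500 (#34) > 3,500 (#49) > 2,500 (#36)
#22 wins with the top bid; all bids are sunk regardless.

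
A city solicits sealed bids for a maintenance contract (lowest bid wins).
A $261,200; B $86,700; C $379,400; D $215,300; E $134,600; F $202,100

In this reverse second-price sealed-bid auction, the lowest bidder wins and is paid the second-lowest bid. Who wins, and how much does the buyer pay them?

Sorting bids: 86,700 (B) < 134,600 (E) < 202,100 (F) < 215,300 (D) < 261,200 (A) < 379,400 (C)
B is lowest; is paid the second-lowest bid, $134,600.

B is paid $134,600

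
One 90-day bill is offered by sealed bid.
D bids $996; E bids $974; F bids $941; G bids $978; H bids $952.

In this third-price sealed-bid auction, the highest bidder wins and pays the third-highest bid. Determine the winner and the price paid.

D pays $974

Bids ranked: 996 (D) > 978 (G) > 974 (E) > 952 (H) > 941 (F)
D wins; payment is bid #3 in the ranking = $974.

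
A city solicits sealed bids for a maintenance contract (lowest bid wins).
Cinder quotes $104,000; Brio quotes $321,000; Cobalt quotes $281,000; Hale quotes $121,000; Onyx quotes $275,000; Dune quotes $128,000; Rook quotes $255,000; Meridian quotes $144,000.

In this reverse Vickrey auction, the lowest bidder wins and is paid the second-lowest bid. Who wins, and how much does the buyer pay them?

Bids ranked: 104,000 (Cinder) < 121,000 (Hale) < 128,000 (Dune) < 144,000 (Meridian) < 255,000 (Rook) < 275,000 (Onyx) < …
Cinder wins with the lowest bid; price is set by the runner-up at $121,000.

Cinder is paid $121,000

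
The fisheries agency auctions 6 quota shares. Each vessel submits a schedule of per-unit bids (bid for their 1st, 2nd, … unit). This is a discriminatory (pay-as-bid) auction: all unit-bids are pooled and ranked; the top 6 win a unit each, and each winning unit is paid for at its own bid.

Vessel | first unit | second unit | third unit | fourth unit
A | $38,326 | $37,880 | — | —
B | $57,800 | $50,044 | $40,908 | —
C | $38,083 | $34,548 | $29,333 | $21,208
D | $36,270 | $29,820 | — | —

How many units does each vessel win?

All unit-bids, highest first — top 6: 57,800 (B-1), 50,044 (B-2), 40,908 (B-3), 38,326 (A-1), 38,083 (C-1), 37,880 (A-2)
Next rejected bid: $36,270 (not a price — pay-as-bid).
Allocation: A 2, B 3, C 1.

A 2, B 3, C 1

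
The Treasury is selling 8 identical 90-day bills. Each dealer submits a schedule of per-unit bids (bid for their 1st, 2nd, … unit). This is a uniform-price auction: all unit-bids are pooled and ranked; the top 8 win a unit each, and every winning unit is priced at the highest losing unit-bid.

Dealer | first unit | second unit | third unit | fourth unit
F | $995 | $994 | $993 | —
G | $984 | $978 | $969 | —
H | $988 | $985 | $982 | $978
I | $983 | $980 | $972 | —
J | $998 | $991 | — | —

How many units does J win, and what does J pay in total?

J: 2 units, pays $1,966

Pooled unit-bids ranked (top 8): 998 (J-1), 995 (F-1), 994 (F-2), 993 (F-3), 991 (J-2), 988 (H-1), 985 (H-2), 984 (G-1)
Highest rejected unit-bid = $983.
J wins 2 unit(s) at $983 each.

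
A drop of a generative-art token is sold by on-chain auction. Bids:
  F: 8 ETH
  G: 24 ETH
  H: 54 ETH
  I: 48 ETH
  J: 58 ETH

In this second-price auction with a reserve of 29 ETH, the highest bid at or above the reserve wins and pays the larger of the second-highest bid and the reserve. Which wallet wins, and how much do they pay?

J pays 54 ETH

Second-price auction with a reserve of 29 ETH: the highest bid at or above the reserve wins and pays the larger of the second-highest bid and the reserve.
Bids in order: 58 (J) > 54 (H) > 48 (I) > 24 (G) > 8 (F)
Highest eligible bid: J at 58 ETH.
Second-highest bid 54 ETH exceeds the reserve 29 ETH → payment 54 ETH.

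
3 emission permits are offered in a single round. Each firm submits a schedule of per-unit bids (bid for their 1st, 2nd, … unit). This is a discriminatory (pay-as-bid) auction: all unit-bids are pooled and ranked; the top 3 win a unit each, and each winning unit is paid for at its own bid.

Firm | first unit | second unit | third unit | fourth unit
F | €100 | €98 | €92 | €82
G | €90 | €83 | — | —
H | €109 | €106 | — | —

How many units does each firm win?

F 1, H 2

Pooled unit-bids ranked (top 3): 109 (H-1), 106 (H-2), 100 (F-1)
Next rejected bid: €98 (not a price — pay-as-bid).
Allocation: F 1, H 2.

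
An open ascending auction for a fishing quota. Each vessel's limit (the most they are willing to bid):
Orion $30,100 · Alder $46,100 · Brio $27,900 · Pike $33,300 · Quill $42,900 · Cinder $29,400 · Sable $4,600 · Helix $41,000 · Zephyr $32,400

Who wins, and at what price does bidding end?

Alder wins at $42,900

Open ascending-bid auction: the price rises until one bidder remains; the winner pays the price at which the last rival dropped out.
Limits in order: 46,100 (Alder) > 42,900 (Quill) > 41,000 (Helix) > 33,300 (Pike) > 32,400 (Zephyr) > 30,100 (Orion) > …
Quill is the last rival to drop out, at $42,900; Alder remains and wins at that price.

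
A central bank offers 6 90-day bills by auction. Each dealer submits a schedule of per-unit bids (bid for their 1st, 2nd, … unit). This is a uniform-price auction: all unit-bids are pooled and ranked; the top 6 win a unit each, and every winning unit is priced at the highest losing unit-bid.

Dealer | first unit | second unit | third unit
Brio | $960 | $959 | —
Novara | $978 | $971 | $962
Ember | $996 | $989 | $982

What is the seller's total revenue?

Merging the schedules and taking the best 6: 996 (Ember-1), 989 (Ember-2), 982 (Ember-3), 978 (Novara-1), 971 (Novara-2), 962 (Novara-3)
Highest rejected unit-bid = $960.
Allocation: Ember 3, Novara 3. Every unit priced at $960.
Revenue = 6 × 960 = $5,760.

Total revenue: $5,760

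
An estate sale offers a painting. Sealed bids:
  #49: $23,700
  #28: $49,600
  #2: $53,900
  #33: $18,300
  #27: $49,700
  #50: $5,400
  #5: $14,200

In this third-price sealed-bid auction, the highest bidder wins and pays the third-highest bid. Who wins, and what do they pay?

Bids ranked: 53,900 (#2) > 49,700 (#27) > 49,600 (#28) > 23,700 (#49) > 18,300 (#33) > 14,200 (#5) > …
#2 wins; payment is bid #3 in the ranking = $49,600.

#2 pays $49,600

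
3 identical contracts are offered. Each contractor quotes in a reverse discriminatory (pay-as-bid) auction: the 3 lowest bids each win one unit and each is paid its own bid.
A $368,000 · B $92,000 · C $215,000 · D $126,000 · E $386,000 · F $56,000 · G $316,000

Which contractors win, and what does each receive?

F $56,000, B $92,000, D $126,000

Bids ranked low→high: 56,000 (F), 92,000 (B), 126,000 (D), 215,000 (C), 316,000 (G), …
Lowest 3: F, B, D.
Each winner is paid its own bid: F $56,000, B $92,000, D $126,000.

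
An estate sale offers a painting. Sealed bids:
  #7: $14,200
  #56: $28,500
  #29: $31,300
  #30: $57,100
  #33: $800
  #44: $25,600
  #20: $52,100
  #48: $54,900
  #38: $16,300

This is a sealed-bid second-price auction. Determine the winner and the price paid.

Rule: the highest bidder wins and pays the second-highest bid.
Bids in order: 57,100 (#30) > 54,900 (#48) > 52,100 (#20) > 31,300 (#29) > 28,500 (#56) > 25,600 (#44) > …
Second-price: #30 pays #48's bid of $54,900.

#30 pays $54,900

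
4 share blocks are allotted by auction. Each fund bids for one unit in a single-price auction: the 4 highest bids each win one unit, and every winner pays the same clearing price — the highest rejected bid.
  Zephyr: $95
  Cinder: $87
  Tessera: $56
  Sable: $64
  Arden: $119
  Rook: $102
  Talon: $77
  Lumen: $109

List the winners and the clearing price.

Arden, Lumen, Rook, Zephyr; each pays $87

Ordering the bids: 119 (Arden), 109 (Lumen), 102 (Rook), 95 (Zephyr), 87 (Cinder), 77 (Talon), …
The 4 highest are Arden, Lumen, Rook, Zephyr.
Highest unsuccessful bid: $87 → clearing price.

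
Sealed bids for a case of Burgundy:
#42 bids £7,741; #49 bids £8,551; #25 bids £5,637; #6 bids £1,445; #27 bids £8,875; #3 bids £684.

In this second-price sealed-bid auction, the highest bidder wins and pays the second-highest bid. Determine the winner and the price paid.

Second-price sealed-bid auction: the highest bidder wins and pays the second-highest bid.
Bids ranked: 8,875 (#27) > 8,551 (#49) > 7,741 (#42) > 5,637 (#25) > 1,445 (#6) > 684 (#3)
Second-price: #27 pays #49's bid of £8,551.

#27 pays £8,551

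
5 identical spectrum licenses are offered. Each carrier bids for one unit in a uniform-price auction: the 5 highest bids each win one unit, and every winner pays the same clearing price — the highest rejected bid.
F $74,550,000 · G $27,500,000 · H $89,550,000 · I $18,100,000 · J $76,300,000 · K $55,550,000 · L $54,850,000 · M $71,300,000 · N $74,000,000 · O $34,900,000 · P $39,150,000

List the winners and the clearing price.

Bids ranked high→low: 89,550,000 (H), 76,300,000 (J), 74,550,000 (F), 74,000,000 (N), 71,300,000 (M), 55,550,000 (K), 54,850,000 (L), …
The 5 highest are H, J, F, N, M.
First losing bid is K's $55,550,000, which sets the uniform price.

H, J, F, N, M; each pays $55,550,000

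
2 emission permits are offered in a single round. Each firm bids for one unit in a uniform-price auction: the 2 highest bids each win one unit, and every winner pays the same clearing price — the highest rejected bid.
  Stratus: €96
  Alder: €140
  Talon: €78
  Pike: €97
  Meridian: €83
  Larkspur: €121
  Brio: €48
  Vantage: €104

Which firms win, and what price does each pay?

Ordering the bids: 140 (Alder), 121 (Larkspur), 104 (Vantage), 97 (Pike), …
Winners (2 units): Alder, Larkspur.
Clearing price = highest rejected bid = €104.

Alder, Larkspur; each pays €104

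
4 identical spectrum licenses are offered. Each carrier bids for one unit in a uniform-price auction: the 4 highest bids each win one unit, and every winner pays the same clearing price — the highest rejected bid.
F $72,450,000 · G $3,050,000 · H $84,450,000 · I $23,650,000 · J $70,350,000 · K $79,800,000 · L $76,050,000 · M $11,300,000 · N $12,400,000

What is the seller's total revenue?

Total revenue: $281,400,000

Bids ranked high→low: 84,450,000 (H), 79,800,000 (K), 76,050,000 (L), 72,450,000 (F), 70,350,000 (J), 23,650,000 (I), …
Top 4: H, K, L, F.
Clearing price = highest rejected bid = $70,350,000.
Total revenue = 4 × $70,350,000 = $281,400,000.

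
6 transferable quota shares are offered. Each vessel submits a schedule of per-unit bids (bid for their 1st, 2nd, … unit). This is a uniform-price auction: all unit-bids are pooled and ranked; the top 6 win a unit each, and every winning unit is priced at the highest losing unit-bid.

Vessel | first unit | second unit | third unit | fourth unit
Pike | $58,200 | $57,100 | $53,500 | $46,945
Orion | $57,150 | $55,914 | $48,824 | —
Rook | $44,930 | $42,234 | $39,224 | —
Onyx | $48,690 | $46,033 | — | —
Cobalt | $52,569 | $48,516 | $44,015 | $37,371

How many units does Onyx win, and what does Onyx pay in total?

Merging the schedules and taking the best 6: 58,200 (Pike-1), 57,150 (Orion-1), 57,100 (Pike-2), 55,914 (Orion-2), 53,500 (Pike-3), 52,569 (Cobalt-1)
Highest rejected unit-bid = $48,824.
Onyx wins 0 unit(s) at $48,824 each.

Onyx: 0 units, pays $0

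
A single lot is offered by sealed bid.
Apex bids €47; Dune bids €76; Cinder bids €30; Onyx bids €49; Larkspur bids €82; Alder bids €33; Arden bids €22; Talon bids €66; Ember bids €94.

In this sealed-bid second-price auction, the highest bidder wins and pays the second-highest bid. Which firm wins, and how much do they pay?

Rule: the highest bidder wins and pays the second-highest bid.
Bids in order: 94 (Ember) > 82 (Larkspur) > 76 (Dune) > 66 (Talon) > 49 (Onyx) > 47 (Apex) > …
Ember wins with the highest bid; price is set by the runner-up at €82.

Ember pays €82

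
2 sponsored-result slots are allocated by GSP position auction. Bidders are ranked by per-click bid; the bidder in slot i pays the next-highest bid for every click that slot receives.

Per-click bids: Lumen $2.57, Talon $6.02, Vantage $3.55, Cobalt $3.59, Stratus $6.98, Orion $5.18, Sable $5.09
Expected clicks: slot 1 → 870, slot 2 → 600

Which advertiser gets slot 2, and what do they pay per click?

Talon; $5.18 per click

Ranked by bid: $6.98 (Stratus) > $6.02 (Talon) > $5.18 (Orion) > …
Slot 2 goes to the second-ranked bidder, Talon, who pays the next bid down: $5.18/click.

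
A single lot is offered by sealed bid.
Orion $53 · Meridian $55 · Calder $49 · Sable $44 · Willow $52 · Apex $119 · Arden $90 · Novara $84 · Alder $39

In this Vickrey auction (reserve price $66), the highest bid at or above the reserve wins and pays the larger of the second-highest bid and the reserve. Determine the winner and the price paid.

Sorting bids: 119 (Apex) > 90 (Arden) > 84 (Novara) > 55 (Meridian) > 53 (Orion) > 52 (Willow) > …
Highest eligible bid: Apex at $119.
Second-highest bid $90 exceeds the reserve $66 → payment $90.

Apex pays $90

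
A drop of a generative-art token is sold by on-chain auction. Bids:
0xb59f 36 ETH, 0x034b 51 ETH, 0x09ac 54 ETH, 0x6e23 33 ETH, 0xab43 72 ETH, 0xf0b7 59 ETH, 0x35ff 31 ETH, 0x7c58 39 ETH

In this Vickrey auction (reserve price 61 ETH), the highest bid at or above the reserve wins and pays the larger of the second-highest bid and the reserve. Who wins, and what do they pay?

0xab43 pays 61 ETH

Bids ranked: 72 (0xab43) > 59 (0xf0b7) > 54 (0x09ac) > 51 (0x034b) > 39 (0x7c58) > 36 (0xb59f) > …
Highest eligible bid: 0xab43 at 72 ETH.
Second-highest bid 59 ETH is below the reserve 61 ETH, so the reserve binds → payment 61 ETH.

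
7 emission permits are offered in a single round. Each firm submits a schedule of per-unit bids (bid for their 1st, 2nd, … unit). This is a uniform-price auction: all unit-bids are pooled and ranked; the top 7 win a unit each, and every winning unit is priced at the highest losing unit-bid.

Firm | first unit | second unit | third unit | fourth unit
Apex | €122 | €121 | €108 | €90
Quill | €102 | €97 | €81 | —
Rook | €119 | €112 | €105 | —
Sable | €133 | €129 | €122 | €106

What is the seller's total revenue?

Total revenue: €756

Pooled unit-bids ranked (top 7): 133 (Sable-1), 129 (Sable-2), 122 (Apex-1), 122 (Sable-3), 121 (Apex-2), 119 (Rook-1), 112 (Rook-2)
Highest rejected unit-bid = €108.
Allocation: Apex 2, Rook 2, Sable 3. Every unit priced at €108.
Revenue = 7 × 108 = €756.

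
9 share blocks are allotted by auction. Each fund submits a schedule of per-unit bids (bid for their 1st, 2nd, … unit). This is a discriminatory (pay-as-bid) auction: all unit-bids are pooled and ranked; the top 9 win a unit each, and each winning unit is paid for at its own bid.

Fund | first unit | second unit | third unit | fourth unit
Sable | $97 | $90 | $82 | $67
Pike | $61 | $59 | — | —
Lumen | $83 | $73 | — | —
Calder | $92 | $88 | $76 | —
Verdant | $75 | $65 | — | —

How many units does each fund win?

Calder 3, Lumen 2, Sable 3, Verdant 1

All unit-bids, highest first — top 9: 97 (Sable-1), 92 (Calder-1), 90 (Sable-2), 88 (Calder-2), 83 (Lumen-1), 82 (Sable-3), 76 (Calder-3), 75 (Verdant-1), 73 (Lumen-2)
Next rejected bid: $67 (not a price — pay-as-bid).
Allocation: Calder 3, Lumen 2, Sable 3, Verdant 1.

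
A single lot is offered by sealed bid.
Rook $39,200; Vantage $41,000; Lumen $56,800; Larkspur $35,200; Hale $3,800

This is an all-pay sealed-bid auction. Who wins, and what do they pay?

All-pay sealed-bid auction: the highest bidder wins the item, but every bidder pays their own bid.
Bids ranked: 56,800 (Lumen) > 41,000 (Vantage) > 39,200 (Rook) > 35,200 (Larkspur) > 3,800 (Hale)
Lumen wins with the top bid; all bids are sunk regardless.

Lumen pays $56,800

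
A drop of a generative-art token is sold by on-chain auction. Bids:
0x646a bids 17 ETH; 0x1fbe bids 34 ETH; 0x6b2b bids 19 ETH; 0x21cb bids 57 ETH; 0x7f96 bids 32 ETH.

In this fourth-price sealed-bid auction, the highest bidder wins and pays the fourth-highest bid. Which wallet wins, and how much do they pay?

0x21cb pays 19 ETH

Bids ranked: 57 (0x21cb) > 34 (0x1fbe) > 32 (0x7f96) > 19 (0x6b2b) > 17 (0x646a)
0x21cb wins; payment is bid #4 in the ranking = 19 ETH.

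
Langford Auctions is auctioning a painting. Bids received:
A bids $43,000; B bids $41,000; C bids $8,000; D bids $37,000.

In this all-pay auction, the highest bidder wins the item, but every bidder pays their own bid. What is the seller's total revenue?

Total revenue: $129,000

Bids ranked: 43,000 (A) > 41,000 (B) > 37,000 (D) > 8,000 (C)
A wins with the top bid; all bids are sunk regardless.
Every bidder forfeits their bid regardless of winning.
Revenue = 43,000 + 41,000 + 8,000 + 37,000 = $129,000.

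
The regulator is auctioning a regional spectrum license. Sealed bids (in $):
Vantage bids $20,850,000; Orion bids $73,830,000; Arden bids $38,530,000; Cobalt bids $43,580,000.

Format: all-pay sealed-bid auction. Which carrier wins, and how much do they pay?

Bids in order: 73,830,000 (Orion) > 43,580,000 (Cobalt) > 38,530,000 (Arden) > 20,850,000 (Vantage)
Orion is highest and takes the item; every bidder forfeits their bid.

Orion pays $73,830,000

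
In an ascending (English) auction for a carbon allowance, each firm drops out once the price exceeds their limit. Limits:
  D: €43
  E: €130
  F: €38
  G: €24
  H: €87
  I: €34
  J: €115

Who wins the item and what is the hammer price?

Limits in order: 130 (E) > 115 (J) > 87 (H) > 43 (D) > 38 (F) > 34 (I) > …
Bidding ends when J exits at €115; E takes it.

E wins at €115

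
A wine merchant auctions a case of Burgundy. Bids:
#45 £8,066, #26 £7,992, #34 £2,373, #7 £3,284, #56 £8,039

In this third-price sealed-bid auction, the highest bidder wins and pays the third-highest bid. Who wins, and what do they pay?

Sorting bids: 8,066 (#45) > 8,039 (#56) > 7,992 (#26) > 3,284 (#7) > 2,373 (#34)
#45 is highest; pays the third-highest bid, £7,992.

#45 pays £7,992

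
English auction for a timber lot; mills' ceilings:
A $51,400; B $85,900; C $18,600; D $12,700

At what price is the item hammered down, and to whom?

Open ascending-bid auction: the price rises until one bidder remains; the winner pays the price at which the last rival dropped out.
Sorting limits: 85,900 (B) > 51,400 (A) > 18,600 (C) > 12,700 (D)
Once the price passes $51,400, only B is left; the hammer falls at A's limit of $51,400.

B wins at $51,400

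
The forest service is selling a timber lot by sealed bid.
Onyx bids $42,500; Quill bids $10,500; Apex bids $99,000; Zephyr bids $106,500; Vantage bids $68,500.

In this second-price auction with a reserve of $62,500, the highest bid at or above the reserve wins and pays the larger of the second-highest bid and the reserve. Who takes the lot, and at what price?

Zephyr pays $99,000

Second-price auction with a reserve of $62,500: the highest bid at or above the reserve wins and pays the larger of the second-highest bid and the reserve.
Bids ranked: 106,500 (Zephyr) > 99,000 (Apex) > 68,500 (Vantage) > 42,500 (Onyx) > 10,500 (Quill)
Zephyr has the top bid at or above the reserve ($106,500).
max(second-highest $99,000, reserve $62,500) = $99,000; the reserve does not bind.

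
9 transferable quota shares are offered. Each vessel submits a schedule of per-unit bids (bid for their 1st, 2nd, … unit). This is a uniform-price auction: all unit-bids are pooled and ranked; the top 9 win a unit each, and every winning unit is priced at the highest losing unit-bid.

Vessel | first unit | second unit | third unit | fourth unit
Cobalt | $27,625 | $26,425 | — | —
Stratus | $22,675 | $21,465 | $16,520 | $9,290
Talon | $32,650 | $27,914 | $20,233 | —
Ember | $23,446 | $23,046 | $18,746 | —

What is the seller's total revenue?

Merging the schedules and taking the best 9: 32,650 (Talon-1), 27,914 (Talon-2), 27,625 (Cobalt-1), 26,425 (Cobalt-2), 23,446 (Ember-1), 23,046 (Ember-2), 22,675 (Stratus-1), 21,465 (Stratus-2), 20,233 (Talon-3)
Highest rejected unit-bid = $18,746.
Allocation: Cobalt 2, Ember 2, Stratus 2, Talon 3. Every unit priced at $18,746.
Revenue = 9 × 18,746 = $168,714.

Total revenue: $168,714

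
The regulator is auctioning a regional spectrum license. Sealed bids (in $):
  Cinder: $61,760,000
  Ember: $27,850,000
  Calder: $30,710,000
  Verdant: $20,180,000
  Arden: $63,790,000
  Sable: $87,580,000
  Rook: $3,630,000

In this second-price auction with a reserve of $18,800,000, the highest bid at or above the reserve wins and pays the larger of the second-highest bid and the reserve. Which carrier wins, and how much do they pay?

Sable pays $63,790,000

Bids in order: 87,580,000 (Sable) > 63,790,000 (Arden) > 61,760,000 (Cinder) > 30,710,000 (Calder) > 27,850,000 (Ember) > 20,180,000 (Verdant) > …
Highest eligible bid: Sable at $87,580,000.
max(second-highest $63,790,000, reserve $18,800,000) = $63,790,000; the reserve does not bind.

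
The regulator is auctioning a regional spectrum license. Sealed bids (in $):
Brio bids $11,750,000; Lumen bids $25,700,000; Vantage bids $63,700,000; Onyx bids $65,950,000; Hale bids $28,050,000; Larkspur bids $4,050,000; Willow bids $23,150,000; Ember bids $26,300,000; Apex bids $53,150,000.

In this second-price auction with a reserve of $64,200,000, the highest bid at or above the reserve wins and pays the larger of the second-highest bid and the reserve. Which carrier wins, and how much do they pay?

Sorting bids: 65,950,000 (Onyx) > 63,700,000 (Vantage) > 53,150,000 (Apex) > 28,050,000 (Hale) > 26,300,000 (Ember) > 25,700,000 (Lumen) > …
Onyx has the top bid at or above the reserve ($65,950,000).
max(second-highest $63,700,000, reserve $64,200,000) = $64,200,000.

Onyx pays $64,200,000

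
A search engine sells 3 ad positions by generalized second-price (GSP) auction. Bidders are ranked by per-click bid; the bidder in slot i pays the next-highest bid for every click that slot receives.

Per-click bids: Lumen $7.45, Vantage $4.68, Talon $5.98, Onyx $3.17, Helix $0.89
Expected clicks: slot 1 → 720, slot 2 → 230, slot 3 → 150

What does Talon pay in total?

Talon pays $1076.40

Per-click bids in order: $7.45 (Lumen) > $5.98 (Talon) > $4.68 (Vantage) > $3.17 (Onyx) > …
Talon holds slot 2 → pays next bid $4.68 × 230 clicks = $1076.40.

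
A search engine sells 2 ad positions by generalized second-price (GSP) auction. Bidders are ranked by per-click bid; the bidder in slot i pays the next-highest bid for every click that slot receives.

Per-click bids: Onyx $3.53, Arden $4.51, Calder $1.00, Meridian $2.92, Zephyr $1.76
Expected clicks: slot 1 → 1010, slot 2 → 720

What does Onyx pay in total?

Sorting advertisers: $4.51 (Arden) > $3.53 (Onyx) > $2.92 (Meridian) > …
Onyx holds slot 2 → pays next bid $2.92 × 720 clicks = $2102.40.

Onyx pays $2102.40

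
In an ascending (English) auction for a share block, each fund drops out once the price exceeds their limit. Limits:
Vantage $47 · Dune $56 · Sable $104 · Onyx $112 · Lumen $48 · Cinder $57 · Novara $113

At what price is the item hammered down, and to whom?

Novara wins at $112

Rule: the price rises until one bidder remains; the winner pays the price at which the last rival dropped out.
Limits ranked: 113 (Novara) > 112 (Onyx) > 104 (Sable) > 57 (Cinder) > 56 (Dune) > 48 (Lumen) > …
Bidding ends when Onyx exits at $112; Novara takes it.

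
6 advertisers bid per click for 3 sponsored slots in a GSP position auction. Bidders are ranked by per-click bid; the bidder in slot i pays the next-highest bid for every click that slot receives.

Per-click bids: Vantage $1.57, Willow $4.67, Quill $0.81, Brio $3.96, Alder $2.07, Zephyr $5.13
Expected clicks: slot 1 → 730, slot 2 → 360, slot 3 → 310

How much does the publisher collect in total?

Total revenue: $5476.40

Per-click bids in order: $5.13 (Zephyr) > $4.67 (Willow) > $3.96 (Brio) > $2.07 (Alder) > …
Slot 1: Zephyr pays $4.67 × 730 = $3409.10
Slot 2: Willow pays $3.96 × 360 = $1425.60
Slot 3: Brio pays $2.07 × 310 = $641.70
Total = $5476.40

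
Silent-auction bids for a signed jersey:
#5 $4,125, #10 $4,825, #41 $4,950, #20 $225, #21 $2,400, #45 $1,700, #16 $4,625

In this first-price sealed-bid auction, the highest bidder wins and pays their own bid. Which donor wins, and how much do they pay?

Bids ranked: 4,950 (#41) > 4,825 (#10) > 4,625 (#16) > 4,125 (#5) > 2,400 (#21) > 1,700 (#45) > …
#41 has the highest bid and pays exactly that: $4,950.

#41 pays $4,950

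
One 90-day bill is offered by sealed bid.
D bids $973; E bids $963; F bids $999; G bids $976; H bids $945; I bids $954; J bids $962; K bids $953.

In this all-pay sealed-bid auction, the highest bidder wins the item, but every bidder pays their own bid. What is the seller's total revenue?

Total revenue: $7,725

Rule: the highest bidder wins the item, but every bidder pays their own bid.
Bids in order: 999 (F) > 976 (G) > 973 (D) > 963 (E) > 962 (J) > 954 (I) > …
Every bidder forfeits their bid regardless of winning.
Revenue = 973 + 963 + 999 + 976 + 945 + 954 + 962 + 953 = $7,725.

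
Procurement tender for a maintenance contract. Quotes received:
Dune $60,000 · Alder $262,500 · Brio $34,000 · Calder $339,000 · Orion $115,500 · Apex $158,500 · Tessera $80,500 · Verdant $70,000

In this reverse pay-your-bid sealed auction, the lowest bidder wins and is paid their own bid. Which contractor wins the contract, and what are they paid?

Rule: the lowest bidder wins and is paid their own bid.
Bids in order: 34,000 (Brio) < 60,000 (Dune) < 70,000 (Verdant) < 80,500 (Tessera) < 115,500 (Orion) < 158,500 (Apex) < …
Brio has the lowest bid and is paid exactly that: $34,000.

Brio is paid $34,000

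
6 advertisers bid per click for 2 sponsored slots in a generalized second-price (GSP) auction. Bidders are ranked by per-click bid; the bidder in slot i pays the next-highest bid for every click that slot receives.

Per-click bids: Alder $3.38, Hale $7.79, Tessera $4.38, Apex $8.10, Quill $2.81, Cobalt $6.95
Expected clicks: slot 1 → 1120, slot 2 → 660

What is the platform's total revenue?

Total revenue: $13311.80

Per-click bids in order: $8.10 (Apex) > $7.79 (Hale) > $6.95 (Cobalt) > …
Slot 1: Apex pays $7.79 × 1120 = $8724.80
Slot 2: Hale pays $6.95 × 660 = $4587.00
Total = $13311.80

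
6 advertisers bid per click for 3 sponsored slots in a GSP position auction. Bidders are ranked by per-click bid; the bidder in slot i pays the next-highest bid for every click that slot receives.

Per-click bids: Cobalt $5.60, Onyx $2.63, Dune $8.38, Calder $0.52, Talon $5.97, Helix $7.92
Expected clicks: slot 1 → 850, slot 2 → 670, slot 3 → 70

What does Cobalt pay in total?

Cobalt pays $0.00

Sorting advertisers: $8.38 (Dune) > $7.92 (Helix) > $5.97 (Talon) > $5.60 (Cobalt) > …
Cobalt ranks below slot 3 → no slot, pays nothing.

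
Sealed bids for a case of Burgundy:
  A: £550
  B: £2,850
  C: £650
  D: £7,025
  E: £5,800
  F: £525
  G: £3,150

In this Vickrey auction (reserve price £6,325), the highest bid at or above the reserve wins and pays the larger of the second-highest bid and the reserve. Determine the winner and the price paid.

D pays £6,325

Rule: the highest bid at or above the reserve wins and pays the larger of the second-highest bid and the reserve.
Bids ranked: 7,025 (D) > 5,800 (E) > 3,150 (G) > 2,850 (B) > 650 (C) > 550 (A) > …
Highest eligible bid: D at £7,025.
Second-highest bid £5,800 is below the reserve £6,325, so the reserve binds → payment £6,325.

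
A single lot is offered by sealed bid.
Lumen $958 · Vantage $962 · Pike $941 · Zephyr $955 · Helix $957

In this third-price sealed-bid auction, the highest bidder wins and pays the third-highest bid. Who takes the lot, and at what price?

Bids ranked: 962 (Vantage) > 958 (Lumen) > 957 (Helix) > 955 (Zephyr) > 941 (Pike)
Vantage wins; payment is bid #3 in the ranking = $957.

Vantage pays $957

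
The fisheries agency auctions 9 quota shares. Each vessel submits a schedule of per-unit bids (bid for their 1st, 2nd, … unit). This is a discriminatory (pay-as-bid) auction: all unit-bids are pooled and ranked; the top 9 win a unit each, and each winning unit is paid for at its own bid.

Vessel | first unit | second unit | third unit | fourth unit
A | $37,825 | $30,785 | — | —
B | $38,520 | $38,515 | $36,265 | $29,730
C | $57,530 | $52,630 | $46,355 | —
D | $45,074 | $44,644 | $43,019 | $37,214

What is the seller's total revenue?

Pooled unit-bids ranked (top 9): 57,530 (C-1), 52,630 (C-2), 46,355 (C-3), 45,074 (D-1), 44,644 (D-2), 43,019 (D-3), 38,520 (B-1), 38,515 (B-2), 37,825 (A-1)
Next rejected bid: $37,214 (not a price — pay-as-bid).
Each winning unit pays its own bid.
Revenue = 57,530 + 52,630 + 46,355 + 45,074 + 44,644 + 43,019 + 38,520 + 38,515 + 37,825 = $404,112.

Total revenue: $404,112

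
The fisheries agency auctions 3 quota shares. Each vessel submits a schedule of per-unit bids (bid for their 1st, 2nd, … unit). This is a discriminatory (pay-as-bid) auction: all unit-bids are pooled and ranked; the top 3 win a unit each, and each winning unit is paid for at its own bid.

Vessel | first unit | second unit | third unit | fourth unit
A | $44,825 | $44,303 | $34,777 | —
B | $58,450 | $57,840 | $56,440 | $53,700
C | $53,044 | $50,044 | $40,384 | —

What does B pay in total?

All unit-bids, highest first — top 3: 58,450 (B-1), 57,840 (B-2), 56,440 (B-3)
Next rejected bid: $53,700 (not a price — pay-as-bid).
B's winning unit-bids: 58,450 + 57,840 + 56,440 = $172,730.

B pays $172,730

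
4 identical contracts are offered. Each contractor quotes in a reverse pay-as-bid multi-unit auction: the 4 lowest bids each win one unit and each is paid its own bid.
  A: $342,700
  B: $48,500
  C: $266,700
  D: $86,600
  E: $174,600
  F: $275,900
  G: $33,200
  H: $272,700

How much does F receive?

Bids ranked low→high: 33,200 (G), 48,500 (B), 86,600 (D), 174,600 (E), 266,700 (C), 272,700 (H), …
Lowest 4: G, B, D, E.
F does not win → $0.

F is paid $0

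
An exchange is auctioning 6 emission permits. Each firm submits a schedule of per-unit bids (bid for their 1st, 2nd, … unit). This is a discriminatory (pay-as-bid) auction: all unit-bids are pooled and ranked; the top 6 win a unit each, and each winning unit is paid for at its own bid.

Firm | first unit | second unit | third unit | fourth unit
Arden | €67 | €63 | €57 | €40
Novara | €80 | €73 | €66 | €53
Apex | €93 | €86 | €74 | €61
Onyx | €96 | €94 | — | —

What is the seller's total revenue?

Pooled unit-bids ranked (top 6): 96 (Onyx-1), 94 (Onyx-2), 93 (Apex-1), 86 (Apex-2), 80 (Novara-1), 74 (Apex-3)
Next rejected bid: €73 (not a price — pay-as-bid).
Each winning unit pays its own bid.
Revenue = 96 + 94 + 93 + 86 + 80 + 74 = €523.

Total revenue: €523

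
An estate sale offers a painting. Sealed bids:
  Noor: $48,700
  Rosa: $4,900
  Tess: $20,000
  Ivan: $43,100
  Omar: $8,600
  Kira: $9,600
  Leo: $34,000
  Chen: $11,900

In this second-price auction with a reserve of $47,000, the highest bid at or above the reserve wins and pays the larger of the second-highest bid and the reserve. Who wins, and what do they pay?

Noor pays $47,000

Bids ranked: 48,700 (Noor) > 43,100 (Ivan) > 34,000 (Leo) > 20,000 (Tess) > 11,900 (Chen) > 9,600 (Kira) > …
Noor has the top bid at or above the reserve ($48,700).
max(second-highest $43,100, reserve $47,000) = $47,000.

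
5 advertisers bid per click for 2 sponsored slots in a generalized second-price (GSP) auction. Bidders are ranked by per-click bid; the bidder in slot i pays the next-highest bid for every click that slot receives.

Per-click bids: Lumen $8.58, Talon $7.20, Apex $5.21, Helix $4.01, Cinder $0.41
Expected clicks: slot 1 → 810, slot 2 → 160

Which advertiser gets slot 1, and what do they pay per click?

Lumen; $7.20 per click

Sorting advertisers: $8.58 (Lumen) > $7.20 (Talon) > $5.21 (Apex) > …
Slot 1 goes to the first-ranked bidder, Lumen, who pays the next bid down: $7.20/click.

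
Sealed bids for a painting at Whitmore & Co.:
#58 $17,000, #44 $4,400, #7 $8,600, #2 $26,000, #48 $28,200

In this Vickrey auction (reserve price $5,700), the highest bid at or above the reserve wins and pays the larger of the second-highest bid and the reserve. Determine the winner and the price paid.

#48 pays $26,000

Rule: the highest bid at or above the reserve wins and pays the larger of the second-highest bid and the reserve.
Sorting bids: 28,200 (#48) > 26,000 (#2) > 17,000 (#58) > 8,600 (#7) > 4,400 (#44)
#48 has the top bid at or above the reserve ($28,200).
Second-highest bid $26,000 exceeds the reserve $5,700 → payment $26,000.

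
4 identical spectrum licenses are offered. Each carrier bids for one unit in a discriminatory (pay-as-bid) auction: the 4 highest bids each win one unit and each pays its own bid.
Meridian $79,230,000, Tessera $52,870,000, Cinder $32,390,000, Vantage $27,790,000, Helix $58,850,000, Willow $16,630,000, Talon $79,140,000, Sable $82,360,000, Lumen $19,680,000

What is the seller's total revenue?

Total revenue: $299,580,000

Sorting: 82,360,000 (Sable), 79,230,000 (Meridian), 79,140,000 (Talon), 58,850,000 (Helix), 52,870,000 (Tessera), 32,390,000 (Cinder), …
The 4 highest are Sable, Meridian, Talon, Helix.
Total revenue = 82,360,000 + 79,230,000 + 79,140,000 + 58,850,000 = $299,580,000.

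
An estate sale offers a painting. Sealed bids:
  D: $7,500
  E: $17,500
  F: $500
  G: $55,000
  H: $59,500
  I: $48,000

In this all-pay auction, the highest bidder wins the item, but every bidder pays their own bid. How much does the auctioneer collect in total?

Bids ranked: 59,500 (H) > 55,000 (G) > 48,000 (I) > 17,500 (E) > 7,500 (D) > 500 (F)
H wins with the top bid; all bids are sunk regardless.
Every bidder forfeits their bid regardless of winning.
Revenue = 7,500 + 17,500 + 500 + 55,000 + 59,500 + 48,000 = $188,000.

Total revenue: $188,000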